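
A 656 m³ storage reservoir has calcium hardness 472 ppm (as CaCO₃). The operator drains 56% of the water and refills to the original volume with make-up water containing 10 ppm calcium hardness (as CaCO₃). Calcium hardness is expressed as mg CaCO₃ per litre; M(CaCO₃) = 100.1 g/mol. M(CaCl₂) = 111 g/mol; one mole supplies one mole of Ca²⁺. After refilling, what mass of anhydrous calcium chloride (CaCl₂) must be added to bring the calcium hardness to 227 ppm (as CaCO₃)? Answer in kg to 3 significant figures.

Volume: 656 m³ = 656,000 L.
After draining 56% and refilling: 472 × 0.44 + 10 × 0.56 = 213.28 ppm.
Deficit to target: 227 − 213.28 = 13.72 mg/L.
As CaCO₃: 13.72 mg/L × 656,000 L = 9000 g; ÷ 100.1 = 89.91 mol Ca²⁺.
Mass: 89.91 × 111 = 9980 g.

9.98 kg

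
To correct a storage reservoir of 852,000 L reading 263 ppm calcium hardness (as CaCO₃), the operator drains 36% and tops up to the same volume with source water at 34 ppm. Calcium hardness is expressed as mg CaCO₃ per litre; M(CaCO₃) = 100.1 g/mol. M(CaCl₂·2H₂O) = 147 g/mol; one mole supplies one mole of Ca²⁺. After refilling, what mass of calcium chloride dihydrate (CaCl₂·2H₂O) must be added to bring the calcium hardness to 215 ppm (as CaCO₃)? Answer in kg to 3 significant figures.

43.1 kg

After draining 36% and refilling: 263 × 0.64 + 34 × 0.36 = 180.56 ppm.
Deficit to target: 215 − 180.56 = 34.44 mg/L.
As CaCO₃: 34.44 mg/L × 852,000 L = 29,340 g; ÷ 100.1 = 293.1 mol Ca²⁺.
Mass: 293.1 × 147 = 43,090 g.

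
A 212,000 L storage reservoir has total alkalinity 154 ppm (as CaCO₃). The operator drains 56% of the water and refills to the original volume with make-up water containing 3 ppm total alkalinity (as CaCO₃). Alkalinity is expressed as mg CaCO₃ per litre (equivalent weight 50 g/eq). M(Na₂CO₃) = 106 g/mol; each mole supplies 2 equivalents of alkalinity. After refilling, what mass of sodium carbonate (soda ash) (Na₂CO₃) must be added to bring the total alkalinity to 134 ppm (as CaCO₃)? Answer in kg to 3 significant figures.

After draining 56% and refilling: 154 × 0.44 + 3 × 0.56 = 69.44 ppm.
Deficit to target: 134 − 69.44 = 64.56 mg/L.
As CaCO₃: 64.56 mg/L × 212,000 L = 13,690 g; ÷ 50 g/eq ÷ 2 = 136.9 mol Na₂CO₃.
Mass: 136.9 × 106 = 14,510 g.

14.5 kg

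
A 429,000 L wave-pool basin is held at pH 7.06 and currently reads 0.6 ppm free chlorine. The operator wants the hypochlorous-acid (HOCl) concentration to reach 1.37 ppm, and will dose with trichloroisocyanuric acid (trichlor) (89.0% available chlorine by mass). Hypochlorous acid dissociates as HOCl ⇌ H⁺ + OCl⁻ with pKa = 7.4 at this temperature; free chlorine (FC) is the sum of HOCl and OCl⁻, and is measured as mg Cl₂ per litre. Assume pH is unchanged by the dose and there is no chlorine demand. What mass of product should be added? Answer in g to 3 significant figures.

[OCl⁻]/[HOCl] = 10^(pH − pKa) = 10^(7.06 − 7.4) = 0.4571; fraction as HOCl = 1/(1 + 0.4571) = 0.6863.
Free chlorine required for 1.37 ppm HOCl: 1.37 / 0.6863 = 1.996 ppm.
FC to add: 1.996 − 0.6 = 1.396 mg/L as Cl₂.
Cl₂ equivalent: 1.396 mg/L × 429,000 L = 599 g.
Product at 89.0% available Cl: 599 / 0.89 = 673 g.

673 g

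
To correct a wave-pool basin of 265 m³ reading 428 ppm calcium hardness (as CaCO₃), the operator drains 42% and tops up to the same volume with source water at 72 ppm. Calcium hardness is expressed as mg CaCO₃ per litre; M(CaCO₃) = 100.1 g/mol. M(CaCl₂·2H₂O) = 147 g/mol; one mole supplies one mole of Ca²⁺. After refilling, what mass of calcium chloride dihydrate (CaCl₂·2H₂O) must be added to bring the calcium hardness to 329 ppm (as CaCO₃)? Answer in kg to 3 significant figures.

19.7 kg

Volume: 265 m³ = 265,000 L.
After draining 42% and refilling: 428 × 0.58 + 72 × 0.42 = 278.48 ppm.
Deficit to target: 329 − 278.48 = 50.52 mg/L.
As CaCO₃: 50.52 mg/L × 265,000 L = 13,390 g; ÷ 100.1 = 133.7 mol Ca²⁺.
Mass: 133.7 × 147 = 19,660 g.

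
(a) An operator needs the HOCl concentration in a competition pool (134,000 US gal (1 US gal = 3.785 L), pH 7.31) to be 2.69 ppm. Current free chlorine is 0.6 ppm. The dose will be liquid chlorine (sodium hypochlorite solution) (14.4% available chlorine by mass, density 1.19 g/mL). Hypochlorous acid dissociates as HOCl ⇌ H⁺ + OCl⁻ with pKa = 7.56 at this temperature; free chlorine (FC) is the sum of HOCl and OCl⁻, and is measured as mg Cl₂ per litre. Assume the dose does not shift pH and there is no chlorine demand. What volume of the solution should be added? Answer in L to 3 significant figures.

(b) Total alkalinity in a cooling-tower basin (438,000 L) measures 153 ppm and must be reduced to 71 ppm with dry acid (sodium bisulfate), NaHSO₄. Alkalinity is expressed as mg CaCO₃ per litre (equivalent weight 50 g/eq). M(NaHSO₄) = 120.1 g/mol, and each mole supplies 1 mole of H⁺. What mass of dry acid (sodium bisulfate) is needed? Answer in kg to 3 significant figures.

(a) Volume: 134,000 US gal × 3.785 L/gal = 507,190 L.
(a) [OCl⁻]/[HOCl] = 10^(pH − pKa) = 10^(7.31 − 7.56) = 0.5623; fraction as HOCl = 1/(1 + 0.5623) = 0.6401.
(a) Free chlorine required for 2.69 ppm HOCl: 2.69 / 0.6401 = 4.203 ppm.
(a) FC to add: 4.203 − 0.6 = 3.603 mg/L as Cl₂.
(a) Cl₂ equivalent: 3.603 mg/L × 507,190 L = 1827 g.
(a) Product at 14.4% available Cl: 1827 / 0.144 = 12,690 g.
(a) Volume: 12,690 g ÷ 1.19 g/mL = 10,660 mL.

(b) Alkalinity to neutralize: (153 − 71) = 82 mg/L as CaCO₃ × 438,000 L = 35,920 g as CaCO₃.
(b) Equivalents of H⁺ required: 35,920 ÷ 50 g/eq = 718.3 eq = 718.3 mol NaHSO₄.
(b) Mass of NaHSO₄: 718.3 × 120.1 = 86,270 g.

(a) 10.7 L; (b) 86.3 kg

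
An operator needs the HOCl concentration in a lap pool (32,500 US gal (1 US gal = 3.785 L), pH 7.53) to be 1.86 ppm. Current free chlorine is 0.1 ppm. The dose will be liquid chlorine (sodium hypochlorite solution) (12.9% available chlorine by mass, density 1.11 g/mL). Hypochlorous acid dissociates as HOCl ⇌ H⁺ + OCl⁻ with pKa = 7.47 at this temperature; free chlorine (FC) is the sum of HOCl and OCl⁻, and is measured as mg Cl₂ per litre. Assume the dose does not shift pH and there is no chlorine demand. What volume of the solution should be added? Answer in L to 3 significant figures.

Volume: 32,500 US gal × 3.785 L/gal = 123,012 L.
[OCl⁻]/[HOCl] = 10^(pH − pKa) = 10^(7.53 − 7.47) = 1.148; fraction as HOCl = 1/(1 + 1.148) = 0.4655.
Free chlorine required for 1.86 ppm HOCl: 1.86 / 0.4655 = 3.996 ppm.
FC to add: 3.996 − 0.1 = 3.896 mg/L as Cl₂.
Cl₂ equivalent: 3.896 mg/L × 123,012 L = 479.2 g.
Product at 12.9% available Cl: 479.2 / 0.129 = 3715 g.
Volume: 3715 g ÷ 1.11 g/mL = 3347 mL.

3.35 L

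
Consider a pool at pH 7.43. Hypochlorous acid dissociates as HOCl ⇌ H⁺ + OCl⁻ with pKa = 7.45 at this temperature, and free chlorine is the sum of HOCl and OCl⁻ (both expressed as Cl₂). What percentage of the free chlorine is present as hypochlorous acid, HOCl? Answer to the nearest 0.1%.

51.2%

[OCl⁻]/[HOCl] = 10^(pH − pKa) = 10^(7.43 − 7.45) = 10^-0.02 = 0.955.
Fraction as HOCl = 1 / (1 + 0.955) = 0.5115.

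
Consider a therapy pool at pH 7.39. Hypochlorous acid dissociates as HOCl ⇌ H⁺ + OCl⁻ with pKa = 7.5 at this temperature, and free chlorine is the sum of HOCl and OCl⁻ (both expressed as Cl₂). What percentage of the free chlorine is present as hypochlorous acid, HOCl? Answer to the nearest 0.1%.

[OCl⁻]/[HOCl] = 10^(pH − pKa) = 10^(7.39 − 7.5) = 10^-0.11 = 0.7762.
Fraction as HOCl = 1 / (1 + 0.7762) = 0.563.

56.3%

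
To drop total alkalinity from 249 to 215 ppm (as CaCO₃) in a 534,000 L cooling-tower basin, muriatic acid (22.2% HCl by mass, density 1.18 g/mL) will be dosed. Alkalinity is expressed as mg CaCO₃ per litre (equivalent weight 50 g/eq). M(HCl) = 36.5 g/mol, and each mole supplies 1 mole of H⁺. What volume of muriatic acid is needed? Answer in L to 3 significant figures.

50.6 L

Alkalinity to neutralize: (249 − 215) = 34 mg/L as CaCO₃ × 534,000 L = 18,160 g as CaCO₃.
Equivalents of H⁺ required: 18,160 ÷ 50 g/eq = 363.1 eq = 363.1 mol HCl.
Mass of HCl: 363.1 × 36.5 = 13,250 g.
Mass of 22.2% solution: 13,250 / 0.222 = 59,700 g.
Volume: 59,700 g ÷ 1.18 g/mL = 50,600 mL.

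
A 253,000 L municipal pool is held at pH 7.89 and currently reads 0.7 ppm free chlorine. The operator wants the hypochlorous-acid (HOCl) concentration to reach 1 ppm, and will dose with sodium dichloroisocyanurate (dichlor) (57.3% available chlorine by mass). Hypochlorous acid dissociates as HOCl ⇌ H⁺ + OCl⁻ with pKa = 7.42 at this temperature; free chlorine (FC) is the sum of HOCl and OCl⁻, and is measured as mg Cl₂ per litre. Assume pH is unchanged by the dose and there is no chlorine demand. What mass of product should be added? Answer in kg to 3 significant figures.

[OCl⁻]/[HOCl] = 10^(pH − pKa) = 10^(7.89 − 7.42) = 2.951; fraction as HOCl = 1/(1 + 2.951) = 0.2531.
Free chlorine required for 1 ppm HOCl: 1 / 0.2531 = 3.951 ppm.
FC to add: 3.951 − 0.7 = 3.251 mg/L as Cl₂.
Cl₂ equivalent: 3.251 mg/L × 253,000 L = 822.6 g.
Product at 57.3% available Cl: 822.6 / 0.573 = 1436 g.

1.44 kg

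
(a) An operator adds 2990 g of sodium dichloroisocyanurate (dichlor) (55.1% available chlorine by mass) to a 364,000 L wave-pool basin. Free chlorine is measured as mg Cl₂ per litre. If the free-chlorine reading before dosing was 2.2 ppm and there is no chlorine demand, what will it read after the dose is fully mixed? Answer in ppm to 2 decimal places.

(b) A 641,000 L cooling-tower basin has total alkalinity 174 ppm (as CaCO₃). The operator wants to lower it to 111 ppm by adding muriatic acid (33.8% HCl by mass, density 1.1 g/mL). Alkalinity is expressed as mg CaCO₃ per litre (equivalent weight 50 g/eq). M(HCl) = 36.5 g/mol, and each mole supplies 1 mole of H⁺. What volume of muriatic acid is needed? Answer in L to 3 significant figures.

(a) 6.73 ppm; (b) 79.3 L

(a) Available chlorine delivered: 2990 g × 0.551 = 1647 g as Cl₂.
(a) Concentration rise: 1647 g / 364,000 L = 4.526 mg/L = 4.53 ppm.
(a) Final FC: 2.2 + 4.53 = 6.73 ppm.

(b) Alkalinity to neutralize: (174 − 111) = 63 mg/L as CaCO₃ × 641,000 L = 40,380 g as CaCO₃.
(b) Equivalents of H⁺ required: 40,380 ÷ 50 g/eq = 807.7 eq = 807.7 mol HCl.
(b) Mass of HCl: 807.7 × 36.5 = 29,480 g.
(b) Mass of 33.8% solution: 29,480 / 0.338 = 87,220 g.
(b) Volume: 87,220 g ÷ 1.1 g/mL = 79,290 mL.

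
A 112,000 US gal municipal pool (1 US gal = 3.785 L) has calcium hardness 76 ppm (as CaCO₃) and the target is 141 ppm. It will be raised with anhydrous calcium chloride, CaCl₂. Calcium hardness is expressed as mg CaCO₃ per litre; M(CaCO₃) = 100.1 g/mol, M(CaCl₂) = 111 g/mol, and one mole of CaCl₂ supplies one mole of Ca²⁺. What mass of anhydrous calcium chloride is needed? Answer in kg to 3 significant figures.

30.6 kg

Volume: 112,000 US gal × 3.785 L/gal = 423,920 L.
Hardness to add: (141 − 76) = 65 mg/L as CaCO₃ × 423,920 L = 27,550 g as CaCO₃.
Moles of Ca²⁺ (1 mol Ca²⁺ ≡ 1 mol CaCO₃): 27,550 / 100.1 g/mol = 275.3 mol.
Mass of CaCl₂: 275.3 × 111 = 30,560 g.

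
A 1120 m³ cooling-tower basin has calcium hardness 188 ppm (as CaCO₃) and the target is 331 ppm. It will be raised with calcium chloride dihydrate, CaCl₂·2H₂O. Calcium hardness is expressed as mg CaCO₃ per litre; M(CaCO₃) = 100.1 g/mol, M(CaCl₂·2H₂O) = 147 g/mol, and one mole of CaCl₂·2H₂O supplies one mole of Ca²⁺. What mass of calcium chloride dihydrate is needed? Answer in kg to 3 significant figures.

235 kg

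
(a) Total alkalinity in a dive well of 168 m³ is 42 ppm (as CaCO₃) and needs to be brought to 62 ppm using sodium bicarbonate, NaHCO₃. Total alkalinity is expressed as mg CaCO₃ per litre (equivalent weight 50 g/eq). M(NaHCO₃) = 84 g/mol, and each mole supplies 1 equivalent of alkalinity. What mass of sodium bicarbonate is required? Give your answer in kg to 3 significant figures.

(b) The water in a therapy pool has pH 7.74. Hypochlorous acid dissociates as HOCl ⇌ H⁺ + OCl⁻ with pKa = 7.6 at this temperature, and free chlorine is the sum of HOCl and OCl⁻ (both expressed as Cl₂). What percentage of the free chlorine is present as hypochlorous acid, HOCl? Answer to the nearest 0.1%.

(a) 5.64 kg; (b) 42.0%

(a) Volume: 168 m³ = 168,000 L.
(a) Alkalinity to add: (62 − 42) = 20 mg/L as CaCO₃ × 168,000 L = 3360 g as CaCO₃.
(a) Equivalents: 3360 g ÷ 50 g/eq = 67.2 eq.
(a) NaHCO₃ supplies 1 eq per mole → 67.2 mol.
(a) Mass: 67.2 mol × 84 g/mol = 5645 g.

(b) [OCl⁻]/[HOCl] = 10^(pH − pKa) = 10^(7.74 − 7.6) = 10^0.14 = 1.38.
(b) Fraction as HOCl = 1 / (1 + 1.38) = 0.4201.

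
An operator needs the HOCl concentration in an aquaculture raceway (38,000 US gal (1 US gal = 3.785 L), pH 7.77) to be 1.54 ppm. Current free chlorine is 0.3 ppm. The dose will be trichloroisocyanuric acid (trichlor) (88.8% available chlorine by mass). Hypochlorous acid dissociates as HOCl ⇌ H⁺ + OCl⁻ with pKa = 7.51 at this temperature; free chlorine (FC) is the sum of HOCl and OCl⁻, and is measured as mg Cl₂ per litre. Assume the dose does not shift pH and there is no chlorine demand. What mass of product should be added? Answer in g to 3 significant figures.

655 g

Volume: 38,000 US gal × 3.785 L/gal = 143,830 L.
[OCl⁻]/[HOCl] = 10^(pH − pKa) = 10^(7.77 − 7.51) = 1.82; fraction as HOCl = 1/(1 + 1.82) = 0.3546.
Free chlorine required for 1.54 ppm HOCl: 1.54 / 0.3546 = 4.342 ppm.
FC to add: 4.342 − 0.3 = 4.042 mg/L as Cl₂.
Cl₂ equivalent: 4.042 mg/L × 143,830 L = 581.4 g.
Product at 88.8% available Cl: 581.4 / 0.888 = 654.7 g.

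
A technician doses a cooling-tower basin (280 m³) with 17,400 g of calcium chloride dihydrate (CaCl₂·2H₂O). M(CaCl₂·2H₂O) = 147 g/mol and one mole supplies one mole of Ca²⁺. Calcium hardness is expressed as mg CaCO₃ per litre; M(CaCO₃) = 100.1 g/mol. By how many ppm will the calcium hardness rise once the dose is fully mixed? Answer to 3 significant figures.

Volume: 280 m³ = 280,000 L.
Moles of Ca²⁺: 17,400 g ÷ 147 g/mol = 118.4 mol.
As CaCO₃: 118.4 mol × 100.1 g/mol = 11,850 g.
Rise: 11,850 g / 280,000 L × 1000 = 42.32 mg/L.

42.3 ppm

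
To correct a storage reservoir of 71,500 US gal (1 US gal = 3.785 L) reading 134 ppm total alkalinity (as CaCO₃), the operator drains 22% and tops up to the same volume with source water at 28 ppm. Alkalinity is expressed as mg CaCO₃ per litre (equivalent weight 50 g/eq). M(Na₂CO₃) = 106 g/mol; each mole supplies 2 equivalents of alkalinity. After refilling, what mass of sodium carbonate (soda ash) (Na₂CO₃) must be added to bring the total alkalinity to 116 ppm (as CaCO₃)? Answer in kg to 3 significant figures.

Volume: 71,500 US gal × 3.785 L/gal = 270,628 L.
After draining 22% and refilling: 134 × 0.78 + 28 × 0.22 = 110.68 ppm.
Deficit to target: 116 − 110.68 = 5.32 mg/L.
As CaCO₃: 5.32 mg/L × 270,628 L = 1440 g; ÷ 50 g/eq ÷ 2 = 14.4 mol Na₂CO₃.
Mass: 14.4 × 106 = 1526 g.

1.53 kg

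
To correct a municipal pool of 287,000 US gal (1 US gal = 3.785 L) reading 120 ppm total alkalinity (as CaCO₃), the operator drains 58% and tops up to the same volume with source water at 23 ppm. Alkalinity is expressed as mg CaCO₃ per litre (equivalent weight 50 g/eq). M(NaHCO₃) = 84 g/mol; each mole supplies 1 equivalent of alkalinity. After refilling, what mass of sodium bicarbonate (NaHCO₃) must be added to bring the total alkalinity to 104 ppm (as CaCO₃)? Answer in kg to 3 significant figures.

Volume: 287,000 US gal × 3.785 L/gal = 1,086,295 L.
After draining 58% and refilling: 120 × 0.42 + 23 × 0.58 = 63.74 ppm.
Deficit to target: 104 − 63.74 = 40.26 mg/L.
As CaCO₃: 40.26 mg/L × 1,086,295 L = 43,730 g; ÷ 50 g/eq ÷ 1 = 874.7 mol NaHCO₃.
Mass: 874.7 × 84 = 73,470 g.

73.5 kg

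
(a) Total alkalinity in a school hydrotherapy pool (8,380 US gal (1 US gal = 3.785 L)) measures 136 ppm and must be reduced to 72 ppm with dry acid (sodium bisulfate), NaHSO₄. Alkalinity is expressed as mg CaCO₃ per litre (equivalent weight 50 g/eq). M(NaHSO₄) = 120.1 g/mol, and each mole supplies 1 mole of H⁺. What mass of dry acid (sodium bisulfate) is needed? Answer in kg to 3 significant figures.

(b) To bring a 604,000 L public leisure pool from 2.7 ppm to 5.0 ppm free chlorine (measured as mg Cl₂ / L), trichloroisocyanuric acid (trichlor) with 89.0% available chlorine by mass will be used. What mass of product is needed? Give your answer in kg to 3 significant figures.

(a) 4.88 kg; (b) 1.56 kg

(a) Volume: 8,380 US gal × 3.785 L/gal = 31,718 L.
(a) Alkalinity to neutralize: (136 − 72) = 64 mg/L as CaCO₃ × 31,718 L = 2030 g as CaCO₃.
(a) Equivalents of H⁺ required: 2030 ÷ 50 g/eq = 40.6 eq = 40.6 mol NaHSO₄.
(a) Mass of NaHSO₄: 40.6 × 120.1 = 4876 g.

(b) Chlorine deficit: 5.0 − 2.7 = 2.3 ppm = 2.3 mg/L as Cl₂.
(b) Cl₂ equivalent needed: 2.3 mg/L × 604,000 L = 1,389,000 mg = 1389 g.
(b) Product at 89.0% available chlorine: 1389 / 0.89 = 1561 g.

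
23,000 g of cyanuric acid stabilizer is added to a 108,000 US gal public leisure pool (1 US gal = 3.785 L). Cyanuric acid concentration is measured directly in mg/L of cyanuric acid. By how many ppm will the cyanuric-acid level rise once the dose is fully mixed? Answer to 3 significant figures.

56.3 ppm

Volume: 108,000 US gal × 3.785 L/gal = 408,780 L.
Rise: 23,000 g / 408,780 L × 1000 = 56.26 mg/L.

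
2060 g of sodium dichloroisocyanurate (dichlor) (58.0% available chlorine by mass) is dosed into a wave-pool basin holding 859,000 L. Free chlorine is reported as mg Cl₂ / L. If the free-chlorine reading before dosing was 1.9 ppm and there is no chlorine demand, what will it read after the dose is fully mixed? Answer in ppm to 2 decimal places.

3.29 ppm

Available chlorine delivered: 2060 g × 0.58 = 1195 g as Cl₂.
Concentration rise: 1195 g / 859,000 L = 1.391 mg/L = 1.39 ppm.
Final FC: 1.9 + 1.39 = 3.29 ppm.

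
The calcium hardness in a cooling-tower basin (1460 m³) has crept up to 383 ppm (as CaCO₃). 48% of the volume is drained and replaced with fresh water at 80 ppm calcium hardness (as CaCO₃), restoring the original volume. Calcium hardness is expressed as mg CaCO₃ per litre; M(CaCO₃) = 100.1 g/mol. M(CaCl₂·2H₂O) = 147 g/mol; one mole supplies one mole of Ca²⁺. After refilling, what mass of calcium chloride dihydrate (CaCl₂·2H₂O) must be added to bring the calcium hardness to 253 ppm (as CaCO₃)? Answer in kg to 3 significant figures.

33.1 kg

Volume: 1460 m³ = 1,460,000 L.
After draining 48% and refilling: 383 × 0.52 + 80 × 0.48 = 237.56 ppm.
Deficit to target: 253 − 237.56 = 15.44 mg/L.
As CaCO₃: 15.44 mg/L × 1,460,000 L = 22,540 g; ÷ 100.1 = 225.2 mol Ca²⁺.
Mass: 225.2 × 147 = 33,100 g.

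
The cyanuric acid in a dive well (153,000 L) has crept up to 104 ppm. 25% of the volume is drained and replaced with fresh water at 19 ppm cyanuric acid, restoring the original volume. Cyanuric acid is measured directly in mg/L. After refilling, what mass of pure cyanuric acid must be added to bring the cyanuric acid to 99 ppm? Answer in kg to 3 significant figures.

2.49 kg

After draining 25% and refilling: 104 × 0.75 + 19 × 0.25 = 82.75 ppm.
Deficit to target: 99 − 82.75 = 16.25 mg/L.
Mass: 16.25 mg/L × 153,000 L = 2486 g cyanuric acid.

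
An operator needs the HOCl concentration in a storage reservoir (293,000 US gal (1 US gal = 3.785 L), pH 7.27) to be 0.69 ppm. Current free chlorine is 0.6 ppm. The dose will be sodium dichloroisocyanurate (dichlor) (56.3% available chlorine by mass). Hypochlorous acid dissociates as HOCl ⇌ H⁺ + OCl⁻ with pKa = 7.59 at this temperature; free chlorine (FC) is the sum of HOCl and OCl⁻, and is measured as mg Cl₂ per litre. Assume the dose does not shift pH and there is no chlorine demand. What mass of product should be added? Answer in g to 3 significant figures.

Volume: 293,000 US gal × 3.785 L/gal = 1,109,005 L.
[OCl⁻]/[HOCl] = 10^(pH − pKa) = 10^(7.27 − 7.59) = 0.4786; fraction as HOCl = 1/(1 + 0.4786) = 0.6763.
Free chlorine required for 0.69 ppm HOCl: 0.69 / 0.6763 = 1.02 ppm.
FC to add: 1.02 − 0.6 = 0.4203 mg/L as Cl₂.
Cl₂ equivalent: 0.4203 mg/L × 1,109,005 L = 466.1 g.
Product at 56.3% available Cl: 466.1 / 0.563 = 827.8 g.

828 g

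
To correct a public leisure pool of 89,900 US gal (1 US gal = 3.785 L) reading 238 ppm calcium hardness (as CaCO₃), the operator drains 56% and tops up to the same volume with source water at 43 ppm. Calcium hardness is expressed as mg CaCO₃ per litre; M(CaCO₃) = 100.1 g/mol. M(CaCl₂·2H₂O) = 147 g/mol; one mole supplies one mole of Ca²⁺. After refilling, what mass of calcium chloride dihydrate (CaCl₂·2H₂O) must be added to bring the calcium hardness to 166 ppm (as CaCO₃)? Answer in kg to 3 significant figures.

Volume: 89,900 US gal × 3.785 L/gal = 340,272 L.
After draining 56% and refilling: 238 × 0.44 + 43 × 0.56 = 128.8 ppm.
Deficit to target: 166 − 128.8 = 37.2 mg/L.
As CaCO₃: 37.2 mg/L × 340,272 L = 12,660 g; ÷ 100.1 = 126.5 mol Ca²⁺.
Mass: 126.5 × 147 = 18,590 g.

18.6 kg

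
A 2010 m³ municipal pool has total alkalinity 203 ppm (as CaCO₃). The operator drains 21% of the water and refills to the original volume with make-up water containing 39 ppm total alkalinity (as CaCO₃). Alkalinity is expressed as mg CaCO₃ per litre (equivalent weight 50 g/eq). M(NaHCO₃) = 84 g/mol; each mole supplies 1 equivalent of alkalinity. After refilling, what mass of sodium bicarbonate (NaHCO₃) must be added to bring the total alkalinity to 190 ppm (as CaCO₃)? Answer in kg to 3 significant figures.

Volume: 2010 m³ = 2,010,000 L.
After draining 21% and refilling: 203 × 0.79 + 39 × 0.21 = 168.56 ppm.
Deficit to target: 190 − 168.56 = 21.44 mg/L.
As CaCO₃: 21.44 mg/L × 2,010,000 L = 43,090 g; ÷ 50 g/eq ÷ 1 = 861.9 mol NaHCO₃.
Mass: 861.9 × 84 = 72,400 g.

72.4 kg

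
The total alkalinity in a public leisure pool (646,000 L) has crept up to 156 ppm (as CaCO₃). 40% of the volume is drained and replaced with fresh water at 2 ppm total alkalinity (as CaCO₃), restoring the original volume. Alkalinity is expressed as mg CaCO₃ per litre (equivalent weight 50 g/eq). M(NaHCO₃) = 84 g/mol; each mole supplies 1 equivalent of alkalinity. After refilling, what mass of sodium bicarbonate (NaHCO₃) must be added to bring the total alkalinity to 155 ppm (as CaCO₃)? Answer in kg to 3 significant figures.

65.8 kg

After draining 40% and refilling: 156 × 0.60 + 2 × 0.40 = 94.4 ppm.
Deficit to target: 155 − 94.4 = 60.6 mg/L.
As CaCO₃: 60.6 mg/L × 646,000 L = 39,150 g; ÷ 50 g/eq ÷ 1 = 783 mol NaHCO₃.
Mass: 783 × 84 = 65,770 g.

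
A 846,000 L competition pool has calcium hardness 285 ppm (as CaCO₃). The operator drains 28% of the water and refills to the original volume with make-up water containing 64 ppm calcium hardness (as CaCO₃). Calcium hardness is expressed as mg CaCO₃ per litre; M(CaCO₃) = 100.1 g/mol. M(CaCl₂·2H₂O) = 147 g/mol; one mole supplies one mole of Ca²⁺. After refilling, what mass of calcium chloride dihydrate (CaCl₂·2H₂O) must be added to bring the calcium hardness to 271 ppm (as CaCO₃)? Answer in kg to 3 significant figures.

59.5 kg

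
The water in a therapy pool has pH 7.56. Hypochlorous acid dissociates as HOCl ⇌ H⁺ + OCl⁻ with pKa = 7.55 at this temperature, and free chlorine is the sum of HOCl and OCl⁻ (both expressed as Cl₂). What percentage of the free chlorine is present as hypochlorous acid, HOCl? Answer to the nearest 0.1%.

[OCl⁻]/[HOCl] = 10^(pH − pKa) = 10^(7.56 − 7.55) = 10^0.01 = 1.023.
Fraction as HOCl = 1 / (1 + 1.023) = 0.4942.

49.4%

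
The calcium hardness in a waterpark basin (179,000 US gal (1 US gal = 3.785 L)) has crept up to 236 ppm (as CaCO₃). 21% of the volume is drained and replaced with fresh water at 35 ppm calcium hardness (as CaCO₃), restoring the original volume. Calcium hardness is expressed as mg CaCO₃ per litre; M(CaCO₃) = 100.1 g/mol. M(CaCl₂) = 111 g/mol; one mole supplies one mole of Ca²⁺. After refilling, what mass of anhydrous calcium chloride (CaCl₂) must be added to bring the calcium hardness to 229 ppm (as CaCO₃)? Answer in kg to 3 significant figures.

26.5 kg

Volume: 179,000 US gal × 3.785 L/gal = 677,515 L.
After draining 21% and refilling: 236 × 0.79 + 35 × 0.21 = 193.79 ppm.
Deficit to target: 229 − 193.79 = 35.21 mg/L.
As CaCO₃: 35.21 mg/L × 677,515 L = 23,860 g; ÷ 100.1 = 238.3 mol Ca²⁺.
Mass: 238.3 × 111 = 26,450 g.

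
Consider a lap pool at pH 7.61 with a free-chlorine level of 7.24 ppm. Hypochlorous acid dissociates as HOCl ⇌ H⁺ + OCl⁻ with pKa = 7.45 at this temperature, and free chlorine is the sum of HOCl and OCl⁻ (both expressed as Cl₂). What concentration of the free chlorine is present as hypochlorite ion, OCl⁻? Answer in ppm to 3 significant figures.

[OCl⁻]/[HOCl] = 10^(pH − pKa) = 10^(7.61 − 7.45) = 10^0.16 = 1.445.
Fraction as HOCl = 1 / (1 + 1.445) = 0.4089.
OCl⁻ = (1 − 0.4089) × 7.24 ppm = 4.279 ppm.

4.28 ppm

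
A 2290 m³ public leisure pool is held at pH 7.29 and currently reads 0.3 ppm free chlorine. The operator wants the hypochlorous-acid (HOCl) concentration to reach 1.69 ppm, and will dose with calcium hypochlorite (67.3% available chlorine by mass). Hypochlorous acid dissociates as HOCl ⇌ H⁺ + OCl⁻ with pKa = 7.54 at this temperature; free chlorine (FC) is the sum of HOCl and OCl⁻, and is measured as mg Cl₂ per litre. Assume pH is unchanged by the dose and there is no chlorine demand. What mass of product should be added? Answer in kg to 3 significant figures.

Volume: 2290 m³ = 2,290,000 L.
[OCl⁻]/[HOCl] = 10^(pH − pKa) = 10^(7.29 − 7.54) = 0.5623; fraction as HOCl = 1/(1 + 0.5623) = 0.6401.
Free chlorine required for 1.69 ppm HOCl: 1.69 / 0.6401 = 2.64 ppm.
FC to add: 2.64 − 0.3 = 2.34 mg/L as Cl₂.
Cl₂ equivalent: 2.34 mg/L × 2,290,000 L = 5359 g.
Product at 67.3% available Cl: 5359 / 0.673 = 7963 g.

7.96 kg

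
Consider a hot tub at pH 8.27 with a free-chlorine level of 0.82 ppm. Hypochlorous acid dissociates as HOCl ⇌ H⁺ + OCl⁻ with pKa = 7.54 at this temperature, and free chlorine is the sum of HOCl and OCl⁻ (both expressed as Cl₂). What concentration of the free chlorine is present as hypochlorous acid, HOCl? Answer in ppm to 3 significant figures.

0.129 ppm

[OCl⁻]/[HOCl] = 10^(pH − pKa) = 10^(8.27 − 7.54) = 10^0.73 = 5.37.
Fraction as HOCl = 1 / (1 + 5.37) = 0.157.
HOCl = 0.157 × 0.82 ppm = 0.1287 ppm.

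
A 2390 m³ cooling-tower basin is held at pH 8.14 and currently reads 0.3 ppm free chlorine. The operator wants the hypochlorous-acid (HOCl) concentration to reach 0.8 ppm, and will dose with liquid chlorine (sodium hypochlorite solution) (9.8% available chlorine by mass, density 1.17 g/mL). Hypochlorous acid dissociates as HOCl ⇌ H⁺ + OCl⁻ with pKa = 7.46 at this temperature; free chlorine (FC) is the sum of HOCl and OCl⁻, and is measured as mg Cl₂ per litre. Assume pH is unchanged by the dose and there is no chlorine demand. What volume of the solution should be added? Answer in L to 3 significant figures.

90.2 L

Volume: 2390 m³ = 2,390,000 L.
[OCl⁻]/[HOCl] = 10^(pH − pKa) = 10^(8.14 − 7.46) = 4.786; fraction as HOCl = 1/(1 + 4.786) = 0.1728.
Free chlorine required for 0.8 ppm HOCl: 0.8 / 0.1728 = 4.629 ppm.
FC to add: 4.629 − 0.3 = 4.329 mg/L as Cl₂.
Cl₂ equivalent: 4.329 mg/L × 2,390,000 L = 10,350 g.
Product at 9.8% available Cl: 10,350 / 0.098 = 105,600 g.
Volume: 105,600 g ÷ 1.17 g/mL = 90,240 mL.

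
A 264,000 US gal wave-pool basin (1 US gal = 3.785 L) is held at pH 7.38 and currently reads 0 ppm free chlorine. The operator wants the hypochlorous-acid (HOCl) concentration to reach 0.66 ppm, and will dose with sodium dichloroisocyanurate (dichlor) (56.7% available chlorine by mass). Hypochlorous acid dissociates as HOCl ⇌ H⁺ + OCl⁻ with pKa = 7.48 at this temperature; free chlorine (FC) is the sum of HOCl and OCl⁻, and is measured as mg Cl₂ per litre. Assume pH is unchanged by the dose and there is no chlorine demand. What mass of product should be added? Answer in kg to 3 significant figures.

2.09 kg

Volume: 264,000 US gal × 3.785 L/gal = 999,240 L.
[OCl⁻]/[HOCl] = 10^(pH − pKa) = 10^(7.38 − 7.48) = 0.7943; fraction as HOCl = 1/(1 + 0.7943) = 0.5573.
Free chlorine required for 0.66 ppm HOCl: 0.66 / 0.5573 = 1.184 ppm.
FC to add: 1.184 − 0 = 1.184 mg/L as Cl₂.
Cl₂ equivalent: 1.184 mg/L × 999,240 L = 1183 g.
Product at 56.7% available Cl: 1183 / 0.567 = 2087 g.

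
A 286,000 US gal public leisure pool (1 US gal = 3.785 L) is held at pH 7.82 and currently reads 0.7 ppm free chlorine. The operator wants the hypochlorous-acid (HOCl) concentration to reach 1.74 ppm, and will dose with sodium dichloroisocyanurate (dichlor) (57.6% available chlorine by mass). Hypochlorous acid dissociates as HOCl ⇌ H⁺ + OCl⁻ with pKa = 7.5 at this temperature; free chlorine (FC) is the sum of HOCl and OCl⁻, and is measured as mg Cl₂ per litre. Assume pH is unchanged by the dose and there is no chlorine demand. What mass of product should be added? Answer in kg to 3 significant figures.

Volume: 286,000 US gal × 3.785 L/gal = 1,082,510 L.
[OCl⁻]/[HOCl] = 10^(pH − pKa) = 10^(7.82 − 7.5) = 2.089; fraction as HOCl = 1/(1 + 2.089) = 0.3237.
Free chlorine required for 1.74 ppm HOCl: 1.74 / 0.3237 = 5.375 ppm.
FC to add: 5.375 − 0.7 = 4.675 mg/L as Cl₂.
Cl₂ equivalent: 4.675 mg/L × 1,082,510 L = 5061 g.
Product at 57.6% available Cl: 5061 / 0.576 = 8787 g.

8.79 kg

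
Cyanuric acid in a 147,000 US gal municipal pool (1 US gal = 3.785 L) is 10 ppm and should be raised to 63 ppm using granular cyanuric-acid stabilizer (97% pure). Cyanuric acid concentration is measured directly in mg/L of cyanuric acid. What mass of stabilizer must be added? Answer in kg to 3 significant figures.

30.4 kg

Volume: 147,000 US gal × 3.785 L/gal = 556,395 L.
CYA to add: (63 − 10) = 53 mg/L × 556,395 L = 29,490 g cyanuric acid.
At 97% purity: 29,490 / 0.97 = 30,400 g product.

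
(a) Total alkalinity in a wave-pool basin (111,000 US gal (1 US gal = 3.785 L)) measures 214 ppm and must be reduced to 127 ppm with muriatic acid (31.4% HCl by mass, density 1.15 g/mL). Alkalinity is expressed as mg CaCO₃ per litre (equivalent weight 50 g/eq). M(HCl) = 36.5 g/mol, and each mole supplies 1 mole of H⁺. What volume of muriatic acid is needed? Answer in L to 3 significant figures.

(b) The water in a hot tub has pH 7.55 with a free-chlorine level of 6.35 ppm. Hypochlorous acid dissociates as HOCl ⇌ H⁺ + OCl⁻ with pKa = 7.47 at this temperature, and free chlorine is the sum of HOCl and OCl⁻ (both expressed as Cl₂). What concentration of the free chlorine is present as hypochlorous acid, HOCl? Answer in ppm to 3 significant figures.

(a) Volume: 111,000 US gal × 3.785 L/gal = 420,135 L.
(a) Alkalinity to neutralize: (214 − 127) = 87 mg/L as CaCO₃ × 420,135 L = 36,550 g as CaCO₃.
(a) Equivalents of H⁺ required: 36,550 ÷ 50 g/eq = 731 eq = 731 mol HCl.
(a) Mass of HCl: 731 × 36.5 = 26,680 g.
(a) Mass of 31.4% solution: 26,680 / 0.314 = 84,980 g.
(a) Volume: 84,980 g ÷ 1.15 g/mL = 73,890 mL.

(b) [OCl⁻]/[HOCl] = 10^(pH − pKa) = 10^(7.55 − 7.47) = 10^0.08 = 1.202.
(b) Fraction as HOCl = 1 / (1 + 1.202) = 0.4541.
(b) HOCl = 0.4541 × 6.35 ppm = 2.883 ppm.

(a) 73.9 L; (b) 2.88 ppm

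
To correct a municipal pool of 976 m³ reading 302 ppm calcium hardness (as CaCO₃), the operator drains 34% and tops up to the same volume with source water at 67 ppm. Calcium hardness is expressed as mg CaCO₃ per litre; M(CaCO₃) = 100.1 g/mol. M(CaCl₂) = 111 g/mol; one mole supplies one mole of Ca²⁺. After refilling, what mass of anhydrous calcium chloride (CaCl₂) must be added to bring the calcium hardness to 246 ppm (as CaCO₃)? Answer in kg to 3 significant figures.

25.9 kg

Volume: 976 m³ = 976,000 L.
After draining 34% and refilling: 302 × 0.66 + 67 × 0.34 = 222.1 ppm.
Deficit to target: 246 − 222.1 = 23.9 mg/L.
As CaCO₃: 23.9 mg/L × 976,000 L = 23,330 g; ÷ 100.1 = 233 mol Ca²⁺.
Mass: 233 × 111 = 25,870 g.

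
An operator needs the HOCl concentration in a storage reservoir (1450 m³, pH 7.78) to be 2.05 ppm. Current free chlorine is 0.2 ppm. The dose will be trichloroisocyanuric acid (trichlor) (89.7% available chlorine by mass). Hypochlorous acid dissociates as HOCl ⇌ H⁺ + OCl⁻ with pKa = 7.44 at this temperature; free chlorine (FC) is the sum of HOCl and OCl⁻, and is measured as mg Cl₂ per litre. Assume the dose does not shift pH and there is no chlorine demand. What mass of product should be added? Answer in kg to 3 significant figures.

Volume: 1450 m³ = 1,450,000 L.
[OCl⁻]/[HOCl] = 10^(pH − pKa) = 10^(7.78 − 7.44) = 2.188; fraction as HOCl = 1/(1 + 2.188) = 0.3137.
Free chlorine required for 2.05 ppm HOCl: 2.05 / 0.3137 = 6.535 ppm.
FC to add: 6.535 − 0.2 = 6.335 mg/L as Cl₂.
Cl₂ equivalent: 6.335 mg/L × 1,450,000 L = 9186 g.
Product at 89.7% available Cl: 9186 / 0.897 = 10,240 g.

10.2 kg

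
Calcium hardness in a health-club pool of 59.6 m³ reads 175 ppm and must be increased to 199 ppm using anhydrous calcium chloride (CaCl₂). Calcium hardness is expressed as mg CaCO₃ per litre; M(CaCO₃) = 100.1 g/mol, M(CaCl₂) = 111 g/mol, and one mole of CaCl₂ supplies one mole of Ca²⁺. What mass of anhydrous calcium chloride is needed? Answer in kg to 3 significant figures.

1.59 kg

Volume: 59.6 m³ = 59,600 L.
Hardness to add: (199 − 175) = 24 mg/L as CaCO₃ × 59,600 L = 1430 g as CaCO₃.
Moles of Ca²⁺ (1 mol Ca²⁺ ≡ 1 mol CaCO₃): 1430 / 100.1 g/mol = 14.29 mol.
Mass of CaCl₂: 14.29 × 111 = 1586 g.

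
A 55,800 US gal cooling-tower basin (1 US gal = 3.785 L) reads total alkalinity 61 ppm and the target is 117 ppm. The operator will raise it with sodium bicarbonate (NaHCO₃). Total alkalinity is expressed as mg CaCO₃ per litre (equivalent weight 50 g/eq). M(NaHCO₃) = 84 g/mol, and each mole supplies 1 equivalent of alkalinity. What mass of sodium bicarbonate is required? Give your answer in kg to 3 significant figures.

19.9 kg

Volume: 55,800 US gal × 3.785 L/gal = 211,203 L.
Alkalinity to add: (117 − 61) = 56 mg/L as CaCO₃ × 211,203 L = 11,830 g as CaCO₃.
Equivalents: 11,830 g ÷ 50 g/eq = 236.5 eq.
NaHCO₃ supplies 1 eq per mole → 236.5 mol.
Mass: 236.5 mol × 84 g/mol = 19,870 g.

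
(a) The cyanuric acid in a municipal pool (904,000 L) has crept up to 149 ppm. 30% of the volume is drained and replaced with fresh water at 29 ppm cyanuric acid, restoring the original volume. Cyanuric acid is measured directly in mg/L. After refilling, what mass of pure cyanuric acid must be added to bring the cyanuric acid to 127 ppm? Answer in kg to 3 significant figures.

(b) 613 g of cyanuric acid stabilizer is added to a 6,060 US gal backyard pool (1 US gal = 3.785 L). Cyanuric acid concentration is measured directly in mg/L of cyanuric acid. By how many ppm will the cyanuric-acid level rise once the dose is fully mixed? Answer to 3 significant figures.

(a) After draining 30% and refilling: 149 × 0.70 + 29 × 0.30 = 113 ppm.
(a) Deficit to target: 127 − 113 = 14 mg/L.
(a) Mass: 14 mg/L × 904,000 L = 12,660 g cyanuric acid.

(b) Volume: 6,060 US gal × 3.785 L/gal = 22,937 L.
(b) Rise: 613 g / 22,937 L × 1000 = 26.73 mg/L.

(a) 12.7 kg; (b) 26.7 ppm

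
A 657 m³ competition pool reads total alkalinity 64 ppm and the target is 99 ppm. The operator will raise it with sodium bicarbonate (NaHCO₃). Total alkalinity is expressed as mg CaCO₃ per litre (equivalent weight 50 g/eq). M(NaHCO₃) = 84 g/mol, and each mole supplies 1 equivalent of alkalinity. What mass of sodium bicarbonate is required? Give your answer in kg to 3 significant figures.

38.6 kg

Volume: 657 m³ = 657,000 L.
Alkalinity to add: (99 − 64) = 35 mg/L as CaCO₃ × 657,000 L = 23,000 g as CaCO₃.
Equivalents: 23,000 g ÷ 50 g/eq = 459.9 eq.
NaHCO₃ supplies 1 eq per mole → 459.9 mol.
Mass: 459.9 mol × 84 g/mol = 38,630 g.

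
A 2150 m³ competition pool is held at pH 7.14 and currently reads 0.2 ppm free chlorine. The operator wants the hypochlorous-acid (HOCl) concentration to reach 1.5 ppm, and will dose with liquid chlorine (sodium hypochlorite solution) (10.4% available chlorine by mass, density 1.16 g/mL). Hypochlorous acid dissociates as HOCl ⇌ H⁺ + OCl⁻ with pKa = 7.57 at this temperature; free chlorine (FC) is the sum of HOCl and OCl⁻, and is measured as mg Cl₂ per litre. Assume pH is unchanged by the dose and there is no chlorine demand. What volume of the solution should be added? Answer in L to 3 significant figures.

33.1 L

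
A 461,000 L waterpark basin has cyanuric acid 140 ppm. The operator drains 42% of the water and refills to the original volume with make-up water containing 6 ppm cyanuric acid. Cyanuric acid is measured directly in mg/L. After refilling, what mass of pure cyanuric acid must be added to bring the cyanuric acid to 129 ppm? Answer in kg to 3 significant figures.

20.9 kg

After draining 42% and refilling: 140 × 0.58 + 6 × 0.42 = 83.72 ppm.
Deficit to target: 129 − 83.72 = 45.28 mg/L.
Mass: 45.28 mg/L × 461,000 L = 20,870 g cyanuric acid.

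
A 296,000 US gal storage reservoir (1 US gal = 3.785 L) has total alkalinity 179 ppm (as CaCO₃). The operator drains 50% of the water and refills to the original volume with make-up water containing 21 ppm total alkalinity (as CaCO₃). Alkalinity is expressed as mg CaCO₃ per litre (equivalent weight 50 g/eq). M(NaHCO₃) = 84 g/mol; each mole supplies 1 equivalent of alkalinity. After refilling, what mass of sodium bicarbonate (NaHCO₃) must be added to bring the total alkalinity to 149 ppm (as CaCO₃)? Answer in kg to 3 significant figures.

Volume: 296,000 US gal × 3.785 L/gal = 1,120,360 L.
After draining 50% and refilling: 179 × 0.50 + 21 × 0.50 = 100 ppm.
Deficit to target: 149 − 100 = 49 mg/L.
As CaCO₃: 49 mg/L × 1,120,360 L = 54,900 g; ÷ 50 g/eq ÷ 1 = 1098 mol NaHCO₃.
Mass: 1098 × 84 = 92,230 g.

92.2 kg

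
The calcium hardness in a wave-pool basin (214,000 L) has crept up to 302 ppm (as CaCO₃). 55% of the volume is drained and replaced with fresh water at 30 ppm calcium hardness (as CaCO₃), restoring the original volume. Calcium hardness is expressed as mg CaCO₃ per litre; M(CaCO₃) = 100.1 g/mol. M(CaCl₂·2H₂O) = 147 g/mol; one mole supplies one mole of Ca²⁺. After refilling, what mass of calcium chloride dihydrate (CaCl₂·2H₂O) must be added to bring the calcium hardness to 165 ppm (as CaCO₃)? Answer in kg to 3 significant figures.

3.96 kg

After draining 55% and refilling: 302 × 0.45 + 30 × 0.55 = 152.4 ppm.
Deficit to target: 165 − 152.4 = 12.6 mg/L.
As CaCO₃: 12.6 mg/L × 214,000 L = 2696 g; ÷ 100.1 = 26.94 mol Ca²⁺.
Mass: 26.94 × 147 = 3960 g.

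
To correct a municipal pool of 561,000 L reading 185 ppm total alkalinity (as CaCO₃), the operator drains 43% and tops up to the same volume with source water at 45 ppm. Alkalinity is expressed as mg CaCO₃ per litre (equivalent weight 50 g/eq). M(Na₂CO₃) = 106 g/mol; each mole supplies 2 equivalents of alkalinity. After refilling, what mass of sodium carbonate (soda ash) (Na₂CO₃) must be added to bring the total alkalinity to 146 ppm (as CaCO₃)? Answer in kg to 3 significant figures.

12.6 kg

After draining 43% and refilling: 185 × 0.57 + 45 × 0.43 = 124.8 ppm.
Deficit to target: 146 − 124.8 = 21.2 mg/L.
As CaCO₃: 21.2 mg/L × 561,000 L = 11,890 g; ÷ 50 g/eq ÷ 2 = 118.9 mol Na₂CO₃.
Mass: 118.9 × 106 = 12,610 g.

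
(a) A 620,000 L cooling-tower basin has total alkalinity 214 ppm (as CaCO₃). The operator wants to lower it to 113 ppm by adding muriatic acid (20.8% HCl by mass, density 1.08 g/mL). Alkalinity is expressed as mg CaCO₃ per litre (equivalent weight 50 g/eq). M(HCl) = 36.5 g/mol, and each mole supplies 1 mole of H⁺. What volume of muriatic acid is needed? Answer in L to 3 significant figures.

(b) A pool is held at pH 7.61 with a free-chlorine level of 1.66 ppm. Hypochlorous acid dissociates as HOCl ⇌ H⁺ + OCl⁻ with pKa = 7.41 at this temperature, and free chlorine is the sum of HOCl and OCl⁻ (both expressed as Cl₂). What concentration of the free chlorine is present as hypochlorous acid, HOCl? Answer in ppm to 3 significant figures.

(a) Alkalinity to neutralize: (214 − 113) = 101 mg/L as CaCO₃ × 620,000 L = 62,620 g as CaCO₃.
(a) Equivalents of H⁺ required: 62,620 ÷ 50 g/eq = 1252 eq = 1252 mol HCl.
(a) Mass of HCl: 1252 × 36.5 = 45,710 g.
(a) Mass of 20.8% solution: 45,710 / 0.208 = 219,800 g.
(a) Volume: 219,800 g ÷ 1.08 g/mL = 203,500 mL.

(b) [OCl⁻]/[HOCl] = 10^(pH − pKa) = 10^(7.61 − 7.41) = 10^0.20 = 1.585.
(b) Fraction as HOCl = 1 / (1 + 1.585) = 0.3869.
(b) HOCl = 0.3869 × 1.66 ppm = 0.6422 ppm.

(a) 203 L; (b) 0.642 ppm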